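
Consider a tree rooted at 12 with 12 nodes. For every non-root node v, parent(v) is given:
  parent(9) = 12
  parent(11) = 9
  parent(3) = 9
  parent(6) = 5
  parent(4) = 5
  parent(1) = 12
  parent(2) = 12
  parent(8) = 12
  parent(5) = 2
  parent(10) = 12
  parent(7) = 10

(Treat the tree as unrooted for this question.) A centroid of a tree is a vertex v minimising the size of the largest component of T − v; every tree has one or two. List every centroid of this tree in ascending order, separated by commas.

12

If 12 is removed the pieces have sizes 4, 3, 2, 1, 1, all ≤ ⌊12/2⌋ = 6.
Every other node leaves some component of size > 6, so the centroid is unique.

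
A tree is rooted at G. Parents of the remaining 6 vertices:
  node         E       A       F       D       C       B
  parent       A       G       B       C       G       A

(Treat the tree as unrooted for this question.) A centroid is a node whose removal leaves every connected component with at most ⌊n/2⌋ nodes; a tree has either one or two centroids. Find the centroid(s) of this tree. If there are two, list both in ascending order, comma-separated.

A

Removing A splits the tree into components of sizes 3, 2, 1; the largest is 3 ≤ ⌊7/2⌋ = 3.
Every other node leaves some component of size > 3, so the centroid is unique.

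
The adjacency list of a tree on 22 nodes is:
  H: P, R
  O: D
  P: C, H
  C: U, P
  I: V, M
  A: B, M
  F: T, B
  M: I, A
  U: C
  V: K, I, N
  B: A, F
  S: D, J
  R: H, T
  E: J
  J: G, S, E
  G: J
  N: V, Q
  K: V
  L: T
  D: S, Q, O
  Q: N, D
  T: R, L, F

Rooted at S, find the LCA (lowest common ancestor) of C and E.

Ancestors of C (toward the root): C, P, H, R, T, F, B, A, M, I, V, N, Q, D, S.
Ancestors of E: E, J, S.
The deepest node appearing in both lists is S.

S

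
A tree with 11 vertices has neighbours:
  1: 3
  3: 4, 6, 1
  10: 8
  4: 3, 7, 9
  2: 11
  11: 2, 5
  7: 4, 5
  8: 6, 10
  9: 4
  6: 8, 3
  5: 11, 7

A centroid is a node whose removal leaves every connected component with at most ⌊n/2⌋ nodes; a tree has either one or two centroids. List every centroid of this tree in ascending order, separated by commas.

4

Removing 4 splits the tree into components of sizes 5, 4, 1; the largest is 5 ≤ ⌊11/2⌋ = 5.
Every other node leaves some component of size > 5, so the centroid is unique.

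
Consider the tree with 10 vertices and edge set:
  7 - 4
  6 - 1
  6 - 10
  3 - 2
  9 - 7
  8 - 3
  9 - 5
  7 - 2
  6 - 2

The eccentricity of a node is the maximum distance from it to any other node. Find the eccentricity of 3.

4

Distances from 3 peak at 4, attained at 5.
3–2–7–9–5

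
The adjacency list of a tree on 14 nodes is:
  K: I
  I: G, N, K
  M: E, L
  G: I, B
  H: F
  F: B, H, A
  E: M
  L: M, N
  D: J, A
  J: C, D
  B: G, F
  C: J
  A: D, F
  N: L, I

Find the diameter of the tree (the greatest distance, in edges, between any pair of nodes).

Starting from E, a farthest node is C at distance 11.
One longest path: E–M–L–N–I–G–B–F–A–D–J–C.
So the diameter is 11.

11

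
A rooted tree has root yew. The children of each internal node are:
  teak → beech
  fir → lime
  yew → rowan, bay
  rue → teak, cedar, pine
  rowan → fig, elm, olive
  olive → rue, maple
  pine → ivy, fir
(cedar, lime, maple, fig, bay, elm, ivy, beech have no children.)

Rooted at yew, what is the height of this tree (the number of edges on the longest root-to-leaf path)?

6

The longest root-to-leaf path is yew–rowan–olive–rue–pine–fir–lime (6 edges).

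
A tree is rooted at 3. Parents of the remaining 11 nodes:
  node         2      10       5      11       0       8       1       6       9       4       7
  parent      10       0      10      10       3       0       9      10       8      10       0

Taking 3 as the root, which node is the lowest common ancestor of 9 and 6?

Path 9→root: 9 8 0 3; path 6→root: 6 10 0 3.
First common node: 0.

0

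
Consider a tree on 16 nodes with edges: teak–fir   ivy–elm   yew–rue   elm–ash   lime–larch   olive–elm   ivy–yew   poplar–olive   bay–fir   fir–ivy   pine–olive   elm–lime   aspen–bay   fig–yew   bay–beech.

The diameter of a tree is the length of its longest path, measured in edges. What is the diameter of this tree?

6

BFS from beech reaches larch last, at distance 6; BFS from larch confirms no node is farther.
Path: beech–bay–fir–ivy–elm–lime–larch.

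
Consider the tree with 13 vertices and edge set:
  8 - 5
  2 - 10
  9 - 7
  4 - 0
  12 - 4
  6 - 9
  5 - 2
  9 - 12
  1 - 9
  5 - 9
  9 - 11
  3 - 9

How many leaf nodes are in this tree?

The leaves are 0, 1, 3, 6, 7, 8, 10, 11.
That is 8 leaves.

8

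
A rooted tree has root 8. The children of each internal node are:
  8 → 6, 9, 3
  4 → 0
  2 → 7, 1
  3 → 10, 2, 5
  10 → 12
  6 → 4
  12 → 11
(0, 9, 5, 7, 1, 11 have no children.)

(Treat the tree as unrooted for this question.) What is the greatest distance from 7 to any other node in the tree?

6

A farthest node from 7 is 0.
The path 7 – 2 – 3 – 8 – 6 – 4 – 0 has 6 edges.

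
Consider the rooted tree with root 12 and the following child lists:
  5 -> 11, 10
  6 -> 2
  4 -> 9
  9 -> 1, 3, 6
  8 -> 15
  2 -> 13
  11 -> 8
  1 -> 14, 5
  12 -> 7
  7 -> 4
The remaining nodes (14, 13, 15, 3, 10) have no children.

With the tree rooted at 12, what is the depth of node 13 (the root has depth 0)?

12 → 7 → 4 → 9 → 6 → 2 → 13 — 6 edges.

6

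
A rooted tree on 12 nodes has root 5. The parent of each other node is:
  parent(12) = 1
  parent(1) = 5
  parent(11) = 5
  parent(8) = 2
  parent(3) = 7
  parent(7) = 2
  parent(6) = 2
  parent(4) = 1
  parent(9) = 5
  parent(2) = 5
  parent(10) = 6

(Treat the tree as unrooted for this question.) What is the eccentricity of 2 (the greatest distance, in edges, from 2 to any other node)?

A farthest node from 2 is 4 (12 also at distance 3).
The path 2-5-1-4 has 3 edges.

3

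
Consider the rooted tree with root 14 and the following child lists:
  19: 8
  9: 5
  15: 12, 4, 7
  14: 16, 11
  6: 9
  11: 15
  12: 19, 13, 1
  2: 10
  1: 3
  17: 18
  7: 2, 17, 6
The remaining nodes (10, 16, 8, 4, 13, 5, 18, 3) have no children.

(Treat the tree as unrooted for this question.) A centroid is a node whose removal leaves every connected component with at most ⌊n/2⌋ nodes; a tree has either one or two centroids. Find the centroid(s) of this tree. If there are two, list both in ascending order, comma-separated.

Delete 15: the remaining components have sizes 8, 6, 3, 1. Max 8 ≤ 9, so 15 is a centroid.
No neighbour of 15 does as well, so 15 is the unique centroid.

15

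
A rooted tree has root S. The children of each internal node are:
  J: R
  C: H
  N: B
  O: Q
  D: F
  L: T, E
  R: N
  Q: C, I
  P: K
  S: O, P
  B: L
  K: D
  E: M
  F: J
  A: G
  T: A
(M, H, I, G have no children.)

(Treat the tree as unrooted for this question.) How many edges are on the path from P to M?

P – K – D – F – J – R – N – B – L – E – M: 10 edges.

10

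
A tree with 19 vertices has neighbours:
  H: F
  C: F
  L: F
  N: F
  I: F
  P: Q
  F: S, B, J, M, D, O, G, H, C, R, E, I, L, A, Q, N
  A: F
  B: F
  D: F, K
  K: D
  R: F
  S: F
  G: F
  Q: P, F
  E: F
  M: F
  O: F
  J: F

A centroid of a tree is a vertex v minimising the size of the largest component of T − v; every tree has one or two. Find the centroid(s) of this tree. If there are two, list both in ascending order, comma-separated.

Delete F: the remaining components have sizes 2, 2, 1, 1, 1, 1, 1, 1, 1, 1, 1, 1, 1, 1, 1, 1. Max 2 ≤ 9, so F is a centroid.
No neighbour of F does as well, so F is the unique centroid.

F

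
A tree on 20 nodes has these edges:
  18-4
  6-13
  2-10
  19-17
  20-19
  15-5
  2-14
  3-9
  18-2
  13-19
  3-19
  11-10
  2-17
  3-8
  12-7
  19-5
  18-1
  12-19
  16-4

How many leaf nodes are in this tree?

Exactly 10 nodes have a single neighbour: 1, 6, 7, 8, 9, 11, 14, 15, 16, 20.

10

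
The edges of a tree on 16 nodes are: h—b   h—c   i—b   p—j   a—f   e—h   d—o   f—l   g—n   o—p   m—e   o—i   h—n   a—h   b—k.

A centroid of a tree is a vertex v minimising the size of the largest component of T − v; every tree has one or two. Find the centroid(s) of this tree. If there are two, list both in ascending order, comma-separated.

Delete h: the remaining components have sizes 7, 3, 2, 2, 1. Max 7 ≤ 8, so h is a centroid.
Every other node leaves some component of size > 8, so the centroid is unique.

h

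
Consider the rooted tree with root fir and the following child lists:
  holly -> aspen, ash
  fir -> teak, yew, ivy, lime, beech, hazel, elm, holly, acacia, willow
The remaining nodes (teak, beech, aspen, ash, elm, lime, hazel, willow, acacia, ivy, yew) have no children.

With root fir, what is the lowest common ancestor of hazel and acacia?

fir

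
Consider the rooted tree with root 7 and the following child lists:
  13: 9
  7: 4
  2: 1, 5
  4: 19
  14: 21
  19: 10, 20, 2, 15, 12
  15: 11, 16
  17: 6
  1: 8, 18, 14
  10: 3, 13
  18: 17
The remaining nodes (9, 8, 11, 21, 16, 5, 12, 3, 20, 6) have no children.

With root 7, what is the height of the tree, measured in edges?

7

6 sits deepest: 7 – 4 – 19 – 2 – 1 – 18 – 17 – 6 — 7 edges from the root.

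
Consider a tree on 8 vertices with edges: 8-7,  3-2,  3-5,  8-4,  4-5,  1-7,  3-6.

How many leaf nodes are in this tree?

Exactly 3 nodes have a single neighbour: 1, 2, 6.

3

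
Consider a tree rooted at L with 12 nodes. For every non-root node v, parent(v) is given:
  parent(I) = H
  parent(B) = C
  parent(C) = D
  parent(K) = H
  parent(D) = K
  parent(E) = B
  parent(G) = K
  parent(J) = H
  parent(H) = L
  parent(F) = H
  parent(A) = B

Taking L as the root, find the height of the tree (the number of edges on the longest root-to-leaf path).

6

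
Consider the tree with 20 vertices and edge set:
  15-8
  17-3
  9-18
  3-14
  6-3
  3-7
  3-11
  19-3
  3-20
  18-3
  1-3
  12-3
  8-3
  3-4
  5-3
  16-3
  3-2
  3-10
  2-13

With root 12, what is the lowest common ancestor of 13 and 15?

3

Ancestors of 13 (toward the root): 13, 2, 3, 12.
Ancestors of 15: 15, 8, 3, 12.
The deepest node appearing in both lists is 3.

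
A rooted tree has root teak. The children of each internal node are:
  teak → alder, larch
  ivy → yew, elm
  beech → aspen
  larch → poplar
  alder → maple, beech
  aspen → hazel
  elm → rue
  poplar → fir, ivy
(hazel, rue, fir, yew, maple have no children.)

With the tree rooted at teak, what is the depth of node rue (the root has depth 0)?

5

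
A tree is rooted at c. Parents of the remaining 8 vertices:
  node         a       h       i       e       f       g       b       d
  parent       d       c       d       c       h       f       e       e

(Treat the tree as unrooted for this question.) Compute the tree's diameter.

6

BFS from g reaches a last, at distance 6; BFS from a confirms no node is farther.
Path: g–f–h–c–e–d–a.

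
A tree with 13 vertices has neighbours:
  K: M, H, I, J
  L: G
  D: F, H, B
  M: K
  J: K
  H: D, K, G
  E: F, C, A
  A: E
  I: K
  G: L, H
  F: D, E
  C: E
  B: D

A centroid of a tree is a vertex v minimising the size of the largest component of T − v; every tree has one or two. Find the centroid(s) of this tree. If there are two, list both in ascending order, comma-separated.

H

Removing H splits the tree into components of sizes 6, 4, 2; the largest is 6 ≤ ⌊13/2⌋ = 6.
Every other node leaves some component of size > 6, so the centroid is unique.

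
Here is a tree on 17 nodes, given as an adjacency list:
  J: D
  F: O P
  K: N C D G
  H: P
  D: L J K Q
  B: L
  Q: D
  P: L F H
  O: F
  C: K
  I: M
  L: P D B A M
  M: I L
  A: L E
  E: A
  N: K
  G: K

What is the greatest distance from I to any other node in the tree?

5

The node farthest from I is G (C, O, N also at distance 5), via I–M–L–D–K–G — 5 edges.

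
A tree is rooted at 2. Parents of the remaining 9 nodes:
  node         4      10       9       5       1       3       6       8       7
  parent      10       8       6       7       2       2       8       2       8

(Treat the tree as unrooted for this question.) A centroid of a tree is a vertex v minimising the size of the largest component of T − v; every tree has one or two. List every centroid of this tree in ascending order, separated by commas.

8

Removing 8 splits the tree into components of sizes 3, 2, 2, 2; the largest is 3 ≤ ⌊10/2⌋ = 5.
No neighbour of 8 does as well, so 8 is the unique centroid.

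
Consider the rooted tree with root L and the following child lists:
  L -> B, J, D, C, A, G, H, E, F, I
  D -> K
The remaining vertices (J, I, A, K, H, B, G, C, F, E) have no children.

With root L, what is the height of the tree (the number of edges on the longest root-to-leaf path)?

The longest root-to-leaf path is L–D–K (2 edges).

2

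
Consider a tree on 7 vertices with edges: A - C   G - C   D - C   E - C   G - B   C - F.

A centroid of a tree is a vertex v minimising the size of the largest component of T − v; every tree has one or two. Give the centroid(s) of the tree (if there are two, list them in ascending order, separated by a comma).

Removing C splits the tree into components of sizes 2, 1, 1, 1, 1; the largest is 2 ≤ ⌊7/2⌋ = 3.
Every other node leaves some component of size > 3, so the centroid is unique.

C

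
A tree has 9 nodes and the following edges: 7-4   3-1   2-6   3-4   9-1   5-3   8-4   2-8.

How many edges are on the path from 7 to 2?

The path is 7 – 4 – 8 – 2, which has 3 edges.

3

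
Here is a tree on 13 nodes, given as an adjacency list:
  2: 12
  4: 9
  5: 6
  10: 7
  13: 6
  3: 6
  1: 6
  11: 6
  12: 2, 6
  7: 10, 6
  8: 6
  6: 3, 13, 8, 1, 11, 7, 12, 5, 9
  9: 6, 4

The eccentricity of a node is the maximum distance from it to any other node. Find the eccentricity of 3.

3

The node farthest from 3 is 4 (10, 2 also at distance 3), via 3-6-9-4 — 3 edges.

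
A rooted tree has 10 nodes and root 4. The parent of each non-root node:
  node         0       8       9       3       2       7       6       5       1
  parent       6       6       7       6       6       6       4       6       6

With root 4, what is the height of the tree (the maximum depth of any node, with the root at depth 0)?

A deepest node is 9, reached by 4-6-7-9.
That path has 3 edges, so the height is 3.

3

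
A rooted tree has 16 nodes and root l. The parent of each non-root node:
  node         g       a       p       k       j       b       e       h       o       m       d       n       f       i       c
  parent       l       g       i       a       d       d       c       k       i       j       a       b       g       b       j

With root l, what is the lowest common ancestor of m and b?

Path m→root: m j d a g l; path b→root: b d a g l.
First common node: d.

d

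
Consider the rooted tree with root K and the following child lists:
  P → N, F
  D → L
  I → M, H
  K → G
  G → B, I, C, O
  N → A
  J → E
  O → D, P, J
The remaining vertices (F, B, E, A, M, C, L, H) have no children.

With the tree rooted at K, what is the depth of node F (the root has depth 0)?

4

K – G – O – P – F — 4 edges.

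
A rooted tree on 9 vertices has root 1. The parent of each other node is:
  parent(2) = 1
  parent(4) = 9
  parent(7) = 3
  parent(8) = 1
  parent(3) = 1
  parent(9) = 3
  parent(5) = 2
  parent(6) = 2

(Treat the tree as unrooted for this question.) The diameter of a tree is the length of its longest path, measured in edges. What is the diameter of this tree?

5

Starting from 5, a farthest node is 4 at distance 5.
One longest path: 5 - 2 - 1 - 3 - 9 - 4.
So the diameter is 5.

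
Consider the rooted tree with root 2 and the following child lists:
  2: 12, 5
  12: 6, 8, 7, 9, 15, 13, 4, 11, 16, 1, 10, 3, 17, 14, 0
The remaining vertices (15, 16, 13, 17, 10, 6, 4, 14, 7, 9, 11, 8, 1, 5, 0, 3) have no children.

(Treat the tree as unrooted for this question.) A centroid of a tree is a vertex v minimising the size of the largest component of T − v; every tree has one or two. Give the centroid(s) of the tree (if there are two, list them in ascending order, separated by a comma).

12

Removing 12 splits the tree into components of sizes 2, 1, 1, 1, 1, 1, 1, 1, 1, 1, 1, 1, 1, 1, 1, 1; the largest is 2 ≤ ⌊18/2⌋ = 9.
No neighbour of 12 does as well, so 12 is the unique centroid.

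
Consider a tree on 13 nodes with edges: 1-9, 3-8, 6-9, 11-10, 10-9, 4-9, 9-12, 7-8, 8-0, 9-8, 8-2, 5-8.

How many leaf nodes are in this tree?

Degree-1 nodes: 0, 1, 2, 3, 4, 5, 6, 7, 11, 12 — 10 of them.

10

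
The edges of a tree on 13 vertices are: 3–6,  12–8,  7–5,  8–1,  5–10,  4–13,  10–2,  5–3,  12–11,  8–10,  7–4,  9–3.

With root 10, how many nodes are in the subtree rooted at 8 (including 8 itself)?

The subtree rooted at 8 contains: 8, 12, 1, 11 — 4 nodes.

4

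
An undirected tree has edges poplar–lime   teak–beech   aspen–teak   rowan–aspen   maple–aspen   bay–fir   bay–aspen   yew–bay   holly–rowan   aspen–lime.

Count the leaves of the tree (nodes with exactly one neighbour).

Exactly 6 nodes have a single neighbour: beech, fir, holly, maple, poplar, yew.

6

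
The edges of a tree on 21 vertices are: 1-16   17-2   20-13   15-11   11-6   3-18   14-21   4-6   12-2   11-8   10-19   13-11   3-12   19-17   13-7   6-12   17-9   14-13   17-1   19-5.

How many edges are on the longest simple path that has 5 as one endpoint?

9

A farthest node from 5 is 21.
The path 5 – 19 – 17 – 2 – 12 – 6 – 11 – 13 – 14 – 21 has 9 edges.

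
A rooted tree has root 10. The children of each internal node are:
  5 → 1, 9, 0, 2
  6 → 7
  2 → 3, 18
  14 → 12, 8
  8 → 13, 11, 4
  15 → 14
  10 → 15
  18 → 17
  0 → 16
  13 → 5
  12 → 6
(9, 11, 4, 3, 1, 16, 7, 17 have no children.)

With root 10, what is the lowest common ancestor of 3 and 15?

Ancestors of 3 (toward the root): 3, 2, 5, 13, 8, 14, 15, 10.
Ancestors of 15: 15, 10.
The deepest node appearing in both lists is 15.

15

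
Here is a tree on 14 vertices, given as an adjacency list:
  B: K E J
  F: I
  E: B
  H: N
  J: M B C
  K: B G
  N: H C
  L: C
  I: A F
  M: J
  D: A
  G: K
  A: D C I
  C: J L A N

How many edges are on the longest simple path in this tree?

7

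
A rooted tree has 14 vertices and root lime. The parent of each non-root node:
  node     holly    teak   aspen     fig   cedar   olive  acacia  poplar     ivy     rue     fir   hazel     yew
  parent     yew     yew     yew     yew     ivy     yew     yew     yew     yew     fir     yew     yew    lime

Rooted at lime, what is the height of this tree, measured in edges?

A deepest node is rue, reached by lime – yew – fir – rue.
That path has 3 edges, so the height is 3.

3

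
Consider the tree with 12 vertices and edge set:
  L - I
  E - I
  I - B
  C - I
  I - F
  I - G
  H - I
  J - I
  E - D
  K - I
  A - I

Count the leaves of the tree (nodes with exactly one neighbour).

10

Exactly 10 nodes have a single neighbour: A, B, C, D, F, G, H, J, K, L.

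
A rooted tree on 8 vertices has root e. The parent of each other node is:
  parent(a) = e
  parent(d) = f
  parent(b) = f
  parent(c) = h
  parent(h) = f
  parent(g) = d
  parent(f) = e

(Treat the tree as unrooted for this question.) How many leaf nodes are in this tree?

4

Degree-1 nodes: a, b, c, g — 4 of them.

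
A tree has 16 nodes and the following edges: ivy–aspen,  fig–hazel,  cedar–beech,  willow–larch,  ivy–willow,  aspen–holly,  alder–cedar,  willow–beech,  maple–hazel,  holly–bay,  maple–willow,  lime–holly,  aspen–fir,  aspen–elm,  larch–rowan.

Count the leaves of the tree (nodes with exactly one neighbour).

The leaves are alder, bay, elm, fig, fir, lime, rowan.
That is 7 leaves.

7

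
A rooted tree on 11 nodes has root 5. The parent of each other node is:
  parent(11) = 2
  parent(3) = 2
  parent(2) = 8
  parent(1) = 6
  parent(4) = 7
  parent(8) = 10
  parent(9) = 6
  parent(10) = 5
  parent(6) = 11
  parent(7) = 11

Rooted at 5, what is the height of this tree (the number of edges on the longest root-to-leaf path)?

6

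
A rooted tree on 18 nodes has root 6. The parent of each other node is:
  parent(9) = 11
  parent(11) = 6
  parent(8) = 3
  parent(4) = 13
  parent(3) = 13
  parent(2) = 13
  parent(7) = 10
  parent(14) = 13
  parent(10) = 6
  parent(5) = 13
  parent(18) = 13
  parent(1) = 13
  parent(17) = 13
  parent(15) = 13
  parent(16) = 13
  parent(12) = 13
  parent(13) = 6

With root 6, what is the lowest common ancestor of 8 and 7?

Path 8→root: 8 3 13 6; path 7→root: 7 10 6.
First common node: 6.

6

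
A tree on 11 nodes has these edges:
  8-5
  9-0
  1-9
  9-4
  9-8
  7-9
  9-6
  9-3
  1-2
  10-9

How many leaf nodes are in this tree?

The leaves are 0, 2, 3, 4, 5, 6, 7, 10.
That is 8 leaves.

8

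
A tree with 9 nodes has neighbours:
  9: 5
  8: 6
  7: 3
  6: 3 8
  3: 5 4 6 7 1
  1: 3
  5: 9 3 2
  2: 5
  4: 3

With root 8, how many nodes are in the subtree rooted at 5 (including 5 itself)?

3

5's subtree: {5, 2, 9}, size 3.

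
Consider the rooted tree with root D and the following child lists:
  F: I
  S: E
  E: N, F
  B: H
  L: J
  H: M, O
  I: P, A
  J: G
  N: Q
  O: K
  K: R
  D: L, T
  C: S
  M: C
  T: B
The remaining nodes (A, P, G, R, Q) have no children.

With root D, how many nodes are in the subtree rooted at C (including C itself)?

C's subtree: {C, S, E, F, N, I, Q, A, P}, size 9.

9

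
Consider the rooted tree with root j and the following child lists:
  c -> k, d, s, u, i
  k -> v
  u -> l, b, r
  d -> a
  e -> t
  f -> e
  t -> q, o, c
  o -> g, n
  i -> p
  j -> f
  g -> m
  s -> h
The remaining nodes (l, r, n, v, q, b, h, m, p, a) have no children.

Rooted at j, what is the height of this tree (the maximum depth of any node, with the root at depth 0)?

A deepest node is a, reached by j-f-e-t-c-d-a.
That path has 6 edges, so the height is 6.

6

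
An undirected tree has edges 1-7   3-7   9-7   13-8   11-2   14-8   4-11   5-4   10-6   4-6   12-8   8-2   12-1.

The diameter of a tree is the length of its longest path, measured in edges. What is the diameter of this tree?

Starting from 9, a farthest node is 10 at distance 9.
One longest path: 9 - 7 - 1 - 12 - 8 - 2 - 11 - 4 - 6 - 10.
So the diameter is 9.

9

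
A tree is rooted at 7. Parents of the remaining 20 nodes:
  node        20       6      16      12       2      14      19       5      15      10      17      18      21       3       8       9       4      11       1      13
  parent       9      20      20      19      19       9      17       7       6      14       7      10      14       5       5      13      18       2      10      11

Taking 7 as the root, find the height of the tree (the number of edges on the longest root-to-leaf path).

10

4 sits deepest: 7–17–19–2–11–13–9–14–10–18–4 — 10 edges from the root.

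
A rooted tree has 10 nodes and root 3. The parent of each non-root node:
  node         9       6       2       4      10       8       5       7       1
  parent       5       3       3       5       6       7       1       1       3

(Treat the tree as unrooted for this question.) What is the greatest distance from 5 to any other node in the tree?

4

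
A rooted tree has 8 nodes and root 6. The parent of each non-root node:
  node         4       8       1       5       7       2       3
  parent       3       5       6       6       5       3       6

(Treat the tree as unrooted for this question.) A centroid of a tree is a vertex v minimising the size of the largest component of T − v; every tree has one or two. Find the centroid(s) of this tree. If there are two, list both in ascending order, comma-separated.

6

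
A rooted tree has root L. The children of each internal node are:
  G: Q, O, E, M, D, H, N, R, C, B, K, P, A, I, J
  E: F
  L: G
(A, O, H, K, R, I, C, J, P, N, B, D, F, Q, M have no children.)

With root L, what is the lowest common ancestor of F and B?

F's ancestor chain is F, E, G, L and B's is B, G, L; they first meet at G.

G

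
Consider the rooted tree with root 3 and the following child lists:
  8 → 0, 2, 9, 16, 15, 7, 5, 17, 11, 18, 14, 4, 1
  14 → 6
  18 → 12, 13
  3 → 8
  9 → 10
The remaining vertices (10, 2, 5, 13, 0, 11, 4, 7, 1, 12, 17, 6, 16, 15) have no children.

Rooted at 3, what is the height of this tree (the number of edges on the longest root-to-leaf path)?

The longest root-to-leaf path is 3 → 8 → 14 → 6 (3 edges).

3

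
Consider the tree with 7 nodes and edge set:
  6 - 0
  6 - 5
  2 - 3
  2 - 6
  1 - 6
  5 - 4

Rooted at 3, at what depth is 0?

3 – 2 – 6 – 0 — 3 edges.

3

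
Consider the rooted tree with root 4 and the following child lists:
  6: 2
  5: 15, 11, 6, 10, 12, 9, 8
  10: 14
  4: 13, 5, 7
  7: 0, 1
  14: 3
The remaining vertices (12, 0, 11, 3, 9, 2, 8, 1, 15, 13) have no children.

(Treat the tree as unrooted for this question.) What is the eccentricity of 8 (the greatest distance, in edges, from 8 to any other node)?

4

The node farthest from 8 is 1 (0, 3 also at distance 4), via 8-5-4-7-1 — 4 edges.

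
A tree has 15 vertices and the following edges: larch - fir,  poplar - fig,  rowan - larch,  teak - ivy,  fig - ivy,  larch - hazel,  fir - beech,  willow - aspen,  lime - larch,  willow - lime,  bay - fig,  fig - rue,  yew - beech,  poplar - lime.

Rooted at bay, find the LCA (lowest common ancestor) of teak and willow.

fig

Path teak→root: teak ivy fig bay; path willow→root: willow lime poplar fig bay.
First common node: fig.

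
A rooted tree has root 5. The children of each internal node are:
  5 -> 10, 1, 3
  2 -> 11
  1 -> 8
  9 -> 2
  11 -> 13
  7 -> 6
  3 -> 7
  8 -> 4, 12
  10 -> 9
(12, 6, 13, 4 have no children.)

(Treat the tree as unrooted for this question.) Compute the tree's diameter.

A longest path is 6 – 7 – 3 – 5 – 10 – 9 – 2 – 11 – 13, with 8 edges.

8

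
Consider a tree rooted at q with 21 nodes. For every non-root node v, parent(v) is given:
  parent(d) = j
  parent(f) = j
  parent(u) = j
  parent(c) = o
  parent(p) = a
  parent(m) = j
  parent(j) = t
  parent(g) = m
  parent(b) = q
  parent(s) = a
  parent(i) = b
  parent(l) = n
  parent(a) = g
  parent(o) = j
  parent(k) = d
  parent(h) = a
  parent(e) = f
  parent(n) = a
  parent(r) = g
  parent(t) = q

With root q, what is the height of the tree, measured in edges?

The longest root-to-leaf path is q – t – j – m – g – a – n – l (7 edges).

7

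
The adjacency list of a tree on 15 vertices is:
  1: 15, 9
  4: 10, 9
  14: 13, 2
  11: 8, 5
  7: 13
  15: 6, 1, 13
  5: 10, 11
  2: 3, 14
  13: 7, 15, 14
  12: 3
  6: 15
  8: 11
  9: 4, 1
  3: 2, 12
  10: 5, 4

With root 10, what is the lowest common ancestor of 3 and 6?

15

3's ancestor chain is 3, 2, 14, 13, 15, 1, 9, 4, 10 and 6's is 6, 15, 1, 9, 4, 10; they first meet at 15.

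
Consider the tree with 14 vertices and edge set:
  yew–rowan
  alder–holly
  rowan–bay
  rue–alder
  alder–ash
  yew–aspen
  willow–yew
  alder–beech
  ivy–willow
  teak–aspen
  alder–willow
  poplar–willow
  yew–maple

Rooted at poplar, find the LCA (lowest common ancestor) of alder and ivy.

willow

alder's ancestor chain is alder, willow, poplar and ivy's is ivy, willow, poplar; they first meet at willow.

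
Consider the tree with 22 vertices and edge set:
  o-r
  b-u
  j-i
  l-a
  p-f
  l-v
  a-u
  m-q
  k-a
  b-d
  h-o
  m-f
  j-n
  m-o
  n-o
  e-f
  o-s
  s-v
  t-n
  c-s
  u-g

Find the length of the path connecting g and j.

8

The path is g – u – a – l – v – s – o – n – j, which has 8 edges.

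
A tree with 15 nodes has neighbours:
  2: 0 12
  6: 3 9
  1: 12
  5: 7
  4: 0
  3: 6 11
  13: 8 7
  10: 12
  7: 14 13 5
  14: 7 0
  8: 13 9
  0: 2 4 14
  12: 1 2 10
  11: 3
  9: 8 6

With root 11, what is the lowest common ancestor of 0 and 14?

14

Ancestors of 0 (toward the root): 0, 14, 7, 13, 8, 9, 6, 3, 11.
Ancestors of 14: 14, 7, 13, 8, 9, 6, 3, 11.
The deepest node appearing in both lists is 14.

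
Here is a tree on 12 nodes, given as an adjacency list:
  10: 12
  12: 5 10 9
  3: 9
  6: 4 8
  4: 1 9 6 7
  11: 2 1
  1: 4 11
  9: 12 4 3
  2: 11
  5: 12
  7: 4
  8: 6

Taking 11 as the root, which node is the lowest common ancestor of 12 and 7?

Path 12→root: 12 9 4 1 11; path 7→root: 7 4 1 11.
First common node: 4.

4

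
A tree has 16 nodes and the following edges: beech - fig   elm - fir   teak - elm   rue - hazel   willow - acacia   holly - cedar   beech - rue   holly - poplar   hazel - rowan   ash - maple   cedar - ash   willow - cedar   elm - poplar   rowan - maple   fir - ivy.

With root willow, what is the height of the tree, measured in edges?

A deepest node is fig, reached by willow-cedar-ash-maple-rowan-hazel-rue-beech-fig.
That path has 8 edges, so the height is 8.

8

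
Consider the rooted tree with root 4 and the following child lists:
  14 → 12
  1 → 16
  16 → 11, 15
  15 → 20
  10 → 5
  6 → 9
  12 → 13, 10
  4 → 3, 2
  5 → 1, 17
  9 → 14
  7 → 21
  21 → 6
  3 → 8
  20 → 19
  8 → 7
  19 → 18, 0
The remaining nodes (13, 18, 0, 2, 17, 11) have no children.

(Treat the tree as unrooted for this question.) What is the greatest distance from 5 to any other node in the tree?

11

Distances from 5 peak at 11, attained at 2.
5 – 10 – 12 – 14 – 9 – 6 – 21 – 7 – 8 – 3 – 4 – 2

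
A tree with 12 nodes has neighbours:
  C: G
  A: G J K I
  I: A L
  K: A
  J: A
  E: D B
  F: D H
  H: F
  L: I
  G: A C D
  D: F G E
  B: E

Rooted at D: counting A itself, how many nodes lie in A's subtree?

5

The subtree rooted at A contains: A, I, K, J, L — 5 nodes.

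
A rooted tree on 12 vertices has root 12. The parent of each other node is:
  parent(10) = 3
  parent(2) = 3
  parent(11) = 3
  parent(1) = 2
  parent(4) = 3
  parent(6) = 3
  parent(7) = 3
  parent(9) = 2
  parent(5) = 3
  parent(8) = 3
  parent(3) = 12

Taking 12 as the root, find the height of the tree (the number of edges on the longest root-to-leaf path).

1 sits deepest: 12-3-2-1 — 3 edges from the root.

3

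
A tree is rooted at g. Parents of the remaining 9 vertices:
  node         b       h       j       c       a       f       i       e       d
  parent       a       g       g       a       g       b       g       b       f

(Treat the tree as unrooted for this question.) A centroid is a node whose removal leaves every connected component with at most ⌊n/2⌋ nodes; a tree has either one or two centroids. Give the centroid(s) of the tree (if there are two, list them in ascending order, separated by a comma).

Removing a splits the tree into components of sizes 4, 4, 1; the largest is 4 ≤ ⌊10/2⌋ = 5.
Every other node leaves some component of size > 5, so the centroid is unique.

a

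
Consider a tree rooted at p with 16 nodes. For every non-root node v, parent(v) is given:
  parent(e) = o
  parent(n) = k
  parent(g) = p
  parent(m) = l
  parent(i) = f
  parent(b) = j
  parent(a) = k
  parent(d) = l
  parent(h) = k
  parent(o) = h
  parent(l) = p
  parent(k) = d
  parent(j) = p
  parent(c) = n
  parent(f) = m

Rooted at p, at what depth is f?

3

Path from p to f: p → l → m → f, which has 3 edges.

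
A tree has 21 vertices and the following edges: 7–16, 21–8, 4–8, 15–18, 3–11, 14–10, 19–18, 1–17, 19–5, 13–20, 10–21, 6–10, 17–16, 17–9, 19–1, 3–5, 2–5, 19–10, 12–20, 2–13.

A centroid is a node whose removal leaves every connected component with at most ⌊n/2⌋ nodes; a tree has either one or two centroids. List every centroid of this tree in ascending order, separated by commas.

If 19 is removed the pieces have sizes 7, 6, 5, 2, all ≤ ⌊21/2⌋ = 10.
No neighbour of 19 does as well, so 19 is the unique centroid.

19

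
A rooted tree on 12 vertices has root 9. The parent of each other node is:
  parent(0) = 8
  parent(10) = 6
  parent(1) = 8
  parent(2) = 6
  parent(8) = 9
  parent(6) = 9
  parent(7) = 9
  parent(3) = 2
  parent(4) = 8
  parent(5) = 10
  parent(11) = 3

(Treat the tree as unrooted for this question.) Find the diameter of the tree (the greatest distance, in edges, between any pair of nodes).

6

BFS from 11 reaches 4 last, at distance 6; BFS from 4 confirms no node is farther.
Path: 11-3-2-6-9-8-4.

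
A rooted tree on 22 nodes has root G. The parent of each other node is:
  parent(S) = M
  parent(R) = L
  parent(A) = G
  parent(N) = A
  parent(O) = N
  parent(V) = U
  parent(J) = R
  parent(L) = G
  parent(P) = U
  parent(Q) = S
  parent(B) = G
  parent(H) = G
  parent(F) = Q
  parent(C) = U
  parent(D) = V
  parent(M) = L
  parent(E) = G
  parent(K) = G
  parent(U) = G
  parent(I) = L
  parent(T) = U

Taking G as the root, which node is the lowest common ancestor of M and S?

M's ancestor chain is M, L, G and S's is S, M, L, G; they first meet at M.

M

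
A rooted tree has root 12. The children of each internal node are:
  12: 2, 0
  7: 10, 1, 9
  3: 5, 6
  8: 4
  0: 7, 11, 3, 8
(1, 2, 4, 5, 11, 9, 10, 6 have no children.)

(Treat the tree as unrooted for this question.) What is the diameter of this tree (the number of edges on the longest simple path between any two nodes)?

4

Starting from 2, a farthest node is 5 at distance 4.
One longest path: 2 – 12 – 0 – 3 – 5.
So the diameter is 4.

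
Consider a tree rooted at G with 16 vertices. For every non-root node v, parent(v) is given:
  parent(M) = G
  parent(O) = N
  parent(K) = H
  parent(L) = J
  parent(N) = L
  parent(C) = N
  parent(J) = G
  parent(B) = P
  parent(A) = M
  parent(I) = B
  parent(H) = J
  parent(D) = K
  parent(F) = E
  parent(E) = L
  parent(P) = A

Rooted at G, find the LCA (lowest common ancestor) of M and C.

G

Ancestors of M (toward the root): M, G.
Ancestors of C: C, N, L, J, G.
The deepest node appearing in both lists is G.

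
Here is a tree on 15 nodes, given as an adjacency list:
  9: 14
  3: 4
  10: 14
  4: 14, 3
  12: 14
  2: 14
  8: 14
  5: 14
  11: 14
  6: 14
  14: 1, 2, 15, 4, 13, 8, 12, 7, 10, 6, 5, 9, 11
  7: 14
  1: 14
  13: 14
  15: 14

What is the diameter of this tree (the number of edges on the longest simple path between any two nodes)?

BFS from 3 reaches 15 last, at distance 3; BFS from 15 confirms no node is farther.
Path: 3 – 4 – 14 – 15.

3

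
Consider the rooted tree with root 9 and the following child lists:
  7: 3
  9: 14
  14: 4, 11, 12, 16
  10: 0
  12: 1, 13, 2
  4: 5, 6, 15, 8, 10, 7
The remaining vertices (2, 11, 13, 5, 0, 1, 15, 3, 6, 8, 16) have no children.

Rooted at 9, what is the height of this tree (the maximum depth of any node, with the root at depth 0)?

4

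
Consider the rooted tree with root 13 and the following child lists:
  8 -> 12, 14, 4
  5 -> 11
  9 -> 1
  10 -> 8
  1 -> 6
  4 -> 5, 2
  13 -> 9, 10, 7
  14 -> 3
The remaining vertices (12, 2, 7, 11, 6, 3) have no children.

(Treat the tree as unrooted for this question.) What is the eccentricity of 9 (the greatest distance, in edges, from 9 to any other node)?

A farthest node from 9 is 11.
The path 9-13-10-8-4-5-11 has 6 edges.

6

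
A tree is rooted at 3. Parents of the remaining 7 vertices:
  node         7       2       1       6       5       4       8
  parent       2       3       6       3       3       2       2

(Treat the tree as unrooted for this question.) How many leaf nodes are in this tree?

5

Degree-1 nodes: 1, 4, 5, 7, 8 — 5 of them.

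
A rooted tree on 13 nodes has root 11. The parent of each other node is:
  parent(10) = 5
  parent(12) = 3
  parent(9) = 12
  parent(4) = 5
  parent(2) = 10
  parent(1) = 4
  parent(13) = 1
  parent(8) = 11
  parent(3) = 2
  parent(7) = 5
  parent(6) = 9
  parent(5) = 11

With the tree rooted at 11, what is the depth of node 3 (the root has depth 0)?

4

11 → 5 → 10 → 2 → 3 — 4 edges.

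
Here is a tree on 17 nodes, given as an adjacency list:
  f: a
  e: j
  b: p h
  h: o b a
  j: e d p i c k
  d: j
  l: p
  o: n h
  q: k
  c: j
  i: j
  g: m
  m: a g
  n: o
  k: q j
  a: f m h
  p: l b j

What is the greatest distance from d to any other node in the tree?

The node farthest from d is g, via d–j–p–b–h–a–m–g — 7 edges.

7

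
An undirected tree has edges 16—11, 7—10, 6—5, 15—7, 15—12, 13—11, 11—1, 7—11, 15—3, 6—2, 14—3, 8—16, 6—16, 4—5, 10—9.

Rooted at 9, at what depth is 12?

Climbing from 12 to the root: 12 → 15 → 7 → 10 → 9. That's 4 steps.

4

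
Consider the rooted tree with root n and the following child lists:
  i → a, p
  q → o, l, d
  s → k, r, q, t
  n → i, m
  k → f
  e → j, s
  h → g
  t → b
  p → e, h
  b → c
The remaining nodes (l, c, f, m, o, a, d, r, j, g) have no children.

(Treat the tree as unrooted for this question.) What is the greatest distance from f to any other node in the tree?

7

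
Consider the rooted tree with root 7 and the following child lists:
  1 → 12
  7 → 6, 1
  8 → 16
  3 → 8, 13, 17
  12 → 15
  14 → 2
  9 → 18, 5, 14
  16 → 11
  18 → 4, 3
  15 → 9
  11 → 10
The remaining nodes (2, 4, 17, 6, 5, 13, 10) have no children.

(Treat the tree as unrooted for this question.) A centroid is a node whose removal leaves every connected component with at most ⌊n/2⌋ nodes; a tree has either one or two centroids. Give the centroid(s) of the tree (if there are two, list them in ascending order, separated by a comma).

9, 18

If 18 is removed the pieces have sizes 9, 7, 1, all ≤ ⌊18/2⌋ = 9.
9 is adjacent to 18 and is also a centroid (the largest component after removing it is likewise 9).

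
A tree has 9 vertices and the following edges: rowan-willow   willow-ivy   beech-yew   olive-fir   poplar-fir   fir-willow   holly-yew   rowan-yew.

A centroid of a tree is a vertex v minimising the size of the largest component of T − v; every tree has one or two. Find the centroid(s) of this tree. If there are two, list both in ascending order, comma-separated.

willow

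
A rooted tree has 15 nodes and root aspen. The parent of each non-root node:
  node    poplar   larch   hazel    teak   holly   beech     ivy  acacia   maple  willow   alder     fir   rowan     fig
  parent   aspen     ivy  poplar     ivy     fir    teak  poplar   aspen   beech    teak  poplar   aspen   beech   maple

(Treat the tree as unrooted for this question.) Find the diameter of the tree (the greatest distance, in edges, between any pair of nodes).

8

Starting from holly, a farthest node is fig at distance 8.
One longest path: holly–fir–aspen–poplar–ivy–teak–beech–maple–fig.
So the diameter is 8.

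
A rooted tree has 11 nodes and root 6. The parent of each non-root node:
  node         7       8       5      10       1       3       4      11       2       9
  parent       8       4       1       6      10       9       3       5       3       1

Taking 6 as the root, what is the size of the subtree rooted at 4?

The subtree rooted at 4 contains: 4, 8, 7 — 3 nodes.

3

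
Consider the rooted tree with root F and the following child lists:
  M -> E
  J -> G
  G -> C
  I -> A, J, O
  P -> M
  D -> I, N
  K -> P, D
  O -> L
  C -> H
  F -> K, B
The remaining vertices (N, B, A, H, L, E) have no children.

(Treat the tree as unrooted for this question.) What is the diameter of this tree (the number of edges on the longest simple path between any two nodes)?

9

Starting from E, a farthest node is H at distance 9.
One longest path: E–M–P–K–D–I–J–G–C–H.
So the diameter is 9.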